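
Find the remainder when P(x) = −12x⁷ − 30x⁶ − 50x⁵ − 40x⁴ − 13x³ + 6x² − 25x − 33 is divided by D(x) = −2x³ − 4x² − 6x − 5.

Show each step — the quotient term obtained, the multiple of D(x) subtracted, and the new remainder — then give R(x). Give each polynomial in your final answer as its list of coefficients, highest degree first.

R = [7, -7, 7]

Step 1: lead(−12x⁷ − 30x⁶ − 50x⁵ − 40x⁴ − 13x³ + 6x² − 25x − 33) ÷ lead(D) = −12x⁷ ÷ −2x³ = 6x⁴. Subtract (6x⁴)·D = −12x⁷ − 24x⁶ − 36x⁵ − 30x⁴. Remainder: −6x⁶ − 14x⁵ − 10x⁴ − 13x³ + 6x² − 25x − 33.
Step 2: lead(−6x⁶ − 14x⁵ − 10x⁴ − 13x³ + 6x² − 25x − 33) ÷ lead(D) = −6x⁶ ÷ −2x³ = 3x³. Subtract (3x³)·D = −6x⁶ − 12x⁵ − 18x⁴ − 15x³. Remainder: −2x⁵ + 8x⁴ + 2x³ + 6x² − 25x − 33.
Step 3: lead(−2x⁵ + 8x⁴ + 2x³ + 6x² − 25x − 33) ÷ lead(D) = −2x⁵ ÷ −2x³ = x². Subtract (x²)·D = −2x⁵ − 4x⁴ − 6x³ − 5x². Remainder: 12x⁴ + 8x³ + 11x² − 25x − 33.
Step 4: lead(12x⁴ + 8x³ + 11x² − 25x − 33) ÷ lead(D) = 12x⁴ ÷ −2x³ = −6x. Subtract (−6x)·D = 12x⁴ + 24x³ + 36x² + 30x. Remainder: −16x³ − 25x² − 55x − 33.
Step 5: lead(−16x³ − 25x² − 55x − 33) ÷ lead(D) = −16x³ ÷ −2x³ = 8. Subtract (8)·D = −16x³ − 32x² − 48x − 40. Remainder: 7x² − 7x + 7.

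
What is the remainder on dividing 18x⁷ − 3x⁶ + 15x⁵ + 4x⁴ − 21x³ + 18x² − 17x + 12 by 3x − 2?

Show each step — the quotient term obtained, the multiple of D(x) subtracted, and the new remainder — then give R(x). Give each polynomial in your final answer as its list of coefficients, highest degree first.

R = [6]

Step 1: lead(18x⁷ − 3x⁶ + 15x⁵ + 4x⁴ − 21x³ + 18x² − 17x + 12) ÷ lead(D) = 18x⁷ ÷ 3x = 6x⁶. Subtract (6x⁶)·D = 18x⁷ − 12x⁶. Remainder: 9x⁶ + 15x⁵ + 4x⁴ − 21x³ + 18x² − 17x + 12.
Step 2: lead(9x⁶ + 15x⁵ + 4x⁴ − 21x³ + 18x² − 17x + 12) ÷ lead(D) = 9x⁶ ÷ 3x = 3x⁵. Subtract (3x⁵)·D = 9x⁶ − 6x⁵. Remainder: 21x⁵ + 4x⁴ − 21x³ + 18x² − 17x + 12.
Step 3: lead(21x⁵ + 4x⁴ − 21x³ + 18x² − 17x + 12) ÷ lead(D) = 21x⁵ ÷ 3x = 7x⁴. Subtract (7x⁴)·D = 21x⁵ − 14x⁴. Remainder: 18x⁴ − 21x³ + 18x² − 17x + 12.
Step 4: lead(18x⁴ − 21x³ + 18x² − 17x + 12) ÷ lead(D) = 18x⁴ ÷ 3x = 6x³. Subtract (6x³)·D = 18x⁴ − 12x³. Remainder: −9x³ + 18x² − 17x + 12.
Step 5: lead(−9x³ + 18x² − 17x + 12) ÷ lead(D) = −9x³ ÷ 3x = −3x². Subtract (−3x²)·D = −9x³ + 6x². Remainder: 12x² − 17x + 12.
Step 6: lead(12x² − 17x + 12) ÷ lead(D) = 12x² ÷ 3x = 4x. Subtract (4x)·D = 12x² − 8x. Remainder: −9x + 12.
Step 7: lead(−9x + 12) ÷ lead(D) = −9x ÷ 3x = −3. Subtract (−3)·D = −9x + 6. Remainder: 6.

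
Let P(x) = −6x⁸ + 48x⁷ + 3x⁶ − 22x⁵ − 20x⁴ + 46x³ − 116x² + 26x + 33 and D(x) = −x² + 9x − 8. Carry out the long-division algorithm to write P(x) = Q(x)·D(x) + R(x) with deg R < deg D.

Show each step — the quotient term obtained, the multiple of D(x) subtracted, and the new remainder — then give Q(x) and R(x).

Q(x) = 6x⁶ + 6x⁵ + 3x⁴ + x³ + 5x² − 9x − 5; R(x) = −x − 7

Step 1: lead(−6x⁸ + 48x⁷ + 3x⁶ − 22x⁵ − 20x⁴ + 46x³ − 116x² + 26x + 33) ÷ lead(D) = −6x⁸ ÷ −x² = 6x⁶. Subtract (6x⁶)·D = −6x⁸ + 54x⁷ − 48x⁶. Remainder: −6x⁷ + 51x⁶ − 22x⁵ − 20x⁴ + 46x³ − 116x² + 26x + 33.
Step 2: lead(−6x⁷ + 51x⁶ − 22x⁵ − 20x⁴ + 46x³ − 116x² + 26x + 33) ÷ lead(D) = −6x⁷ ÷ −x² = 6x⁵. Subtract (6x⁵)·D = −6x⁷ + 54x⁶ − 48x⁵. Remainder: −3x⁶ + 26x⁵ − 20x⁴ + 46x³ − 116x² + 26x + 33.
Step 3: lead(−3x⁶ + 26x⁵ − 20x⁴ + 46x³ − 116x² + 26x + 33) ÷ lead(D) = −3x⁶ ÷ −x² = 3x⁴. Subtract (3x⁴)·D = −3x⁶ + 27x⁵ − 24x⁴. Remainder: −x⁵ + 4x⁴ + 46x³ − 116x² + 26x + 33.
Step 4: lead(−x⁵ + 4x⁴ + 46x³ − 116x² + 26x + 33) ÷ lead(D) = −x⁵ ÷ −x² = x³. Subtract (x³)·D = −x⁵ + 9x⁴ − 8x³. Remainder: −5x⁴ + 54x³ − 116x² + 26x + 33.
Step 5: lead(−5x⁴ + 54x³ − 116x² + 26x + 33) ÷ lead(D) = −5x⁴ ÷ −x² = 5x². Subtract (5x²)·D = −5x⁴ + 45x³ − 40x². Remainder: 9x³ − 76x² + 26x + 33.
Step 6: lead(9x³ − 76x² + 26x + 33) ÷ lead(D) = 9x³ ÷ −x² = −9x. Subtract (−9x)·D = 9x³ − 81x² + 72x. Remainder: 5x² − 46x + 33.
Step 7: lead(5x² − 46x + 33) ÷ lead(D) = 5x² ÷ −x² = −5. Subtract (−5)·D = 5x² − 45x + 40. Remainder: −x − 7.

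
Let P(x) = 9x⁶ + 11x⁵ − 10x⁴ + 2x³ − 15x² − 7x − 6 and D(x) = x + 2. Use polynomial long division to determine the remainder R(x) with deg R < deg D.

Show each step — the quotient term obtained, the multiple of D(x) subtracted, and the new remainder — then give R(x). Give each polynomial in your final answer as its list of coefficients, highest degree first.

Step 1: lead(9x⁶ + 11x⁵ − 10x⁴ + 2x³ − 15x² − 7x − 6) ÷ lead(D) = 9x⁶ ÷ x = 9x⁵. Subtract (9x⁵)·D = 9x⁶ + 18x⁵. Remainder: −7x⁵ − 10x⁴ + 2x³ − 15x² − 7x − 6.
Step 2: lead(−7x⁵ − 10x⁴ + 2x³ − 15x² − 7x − 6) ÷ lead(D) = −7x⁵ ÷ x = −7x⁴. Subtract (−7x⁴)·D = −7x⁵ − 14x⁴. Remainder: 4x⁴ + 2x³ − 15x² − 7x − 6.
Step 3: lead(4x⁴ + 2x³ − 15x² − 7x − 6) ÷ lead(D) = 4x⁴ ÷ x = 4x³. Subtract (4x³)·D = 4x⁴ + 8x³. Remainder: −6x³ − 15x² − 7x − 6.
Step 4: lead(−6x³ − 15x² − 7x − 6) ÷ lead(D) = −6x³ ÷ x = −6x². Subtract (−6x²)·D = −6x³ − 12x². Remainder: −3x² − 7x − 6.
Step 5: lead(−3x² − 7x − 6) ÷ lead(D) = −3x² ÷ x = −3x. Subtract (−3x)·D = −3x² − 6x. Remainder: −x − 6.
Step 6: lead(−x − 6) ÷ lead(D) = −x ÷ x = −1. Subtract (−1)·D = −x − 2. Remainder: −4.

R = [-4]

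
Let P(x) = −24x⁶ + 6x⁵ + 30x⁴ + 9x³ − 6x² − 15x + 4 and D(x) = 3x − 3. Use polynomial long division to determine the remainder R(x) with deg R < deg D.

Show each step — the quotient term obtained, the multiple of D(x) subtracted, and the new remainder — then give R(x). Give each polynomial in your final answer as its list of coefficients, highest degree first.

Step 1: lead(−24x⁶ + 6x⁵ + 30x⁴ + 9x³ − 6x² − 15x + 4) ÷ lead(D) = −24x⁶ ÷ 3x = −8x⁵. Subtract (−8x⁵)·D = −24x⁶ + 24x⁵. Remainder: −18x⁵ + 30x⁴ + 9x³ − 6x² − 15x + 4.
Step 2: lead(−18x⁵ + 30x⁴ + 9x³ − 6x² − 15x + 4) ÷ lead(D) = −18x⁵ ÷ 3x = −6x⁴. Subtract (−6x⁴)·D = −18x⁵ + 18x⁴. Remainder: 12x⁴ + 9x³ − 6x² − 15x + 4.
Step 3: lead(12x⁴ + 9x³ − 6x² − 15x + 4) ÷ lead(D) = 12x⁴ ÷ 3x = 4x³. Subtract (4x³)·D = 12x⁴ − 12x³. Remainder: 21x³ − 6x² − 15x + 4.
Step 4: lead(21x³ − 6x² − 15x + 4) ÷ lead(D) = 21x³ ÷ 3x = 7x². Subtract (7x²)·D = 21x³ − 21x². Remainder: 15x² − 15x + 4.
Step 5: lead(15x² − 15x + 4) ÷ lead(D) = 15x² ÷ 3x = 5x. Subtract (5x)·D = 15x² − 15x. Remainder: 4.

R = [4]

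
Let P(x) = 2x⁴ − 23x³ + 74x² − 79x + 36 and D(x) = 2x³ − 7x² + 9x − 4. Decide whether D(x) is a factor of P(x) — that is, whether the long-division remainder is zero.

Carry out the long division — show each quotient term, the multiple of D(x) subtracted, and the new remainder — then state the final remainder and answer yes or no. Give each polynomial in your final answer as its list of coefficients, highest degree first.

Step 1: lead(2x⁴ − 23x³ + 74x² − 79x + 36) ÷ lead(D) = 2x⁴ ÷ 2x³ = x. Subtract (x)·D = 2x⁴ − 7x³ + 9x² − 4x. Remainder: −16x³ + 65x² − 75x + 36.
Step 2: lead(−16x³ + 65x² − 75x + 36) ÷ lead(D) = −16x³ ÷ 2x³ = −8. Subtract (−8)·D = −16x³ + 56x² − 72x + 32. Remainder: 9x² − 3x + 4.

R = [9, -3, 4], so D(x) is not a factor of P(x). no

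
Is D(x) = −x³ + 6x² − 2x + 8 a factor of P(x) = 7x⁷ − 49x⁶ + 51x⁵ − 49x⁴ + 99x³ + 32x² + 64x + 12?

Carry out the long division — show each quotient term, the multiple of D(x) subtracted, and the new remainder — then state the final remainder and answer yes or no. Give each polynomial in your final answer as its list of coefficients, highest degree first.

R = [4, -6, 4], so D(x) is not a factor of P(x). no

Step 1: lead(7x⁷ − 49x⁶ + 51x⁵ − 49x⁴ + 99x³ + 32x² + 64x + 12) ÷ lead(D) = 7x⁷ ÷ −x³ = −7x⁴. Subtract (−7x⁴)·D = 7x⁷ − 42x⁶ + 14x⁵ − 56x⁴. Remainder: −7x⁶ + 37x⁵ + 7x⁴ + 99x³ + 32x² + 64x + 12.
Step 2: lead(−7x⁶ + 37x⁵ + 7x⁴ + 99x³ + 32x² + 64x + 12) ÷ lead(D) = −7x⁶ ÷ −x³ = 7x³. Subtract (7x³)·D = −7x⁶ + 42x⁵ − 14x⁴ + 56x³. Remainder: −5x⁵ + 21x⁴ + 43x³ + 32x² + 64x + 12.
Step 3: lead(−5x⁵ + 21x⁴ + 43x³ + 32x² + 64x + 12) ÷ lead(D) = −5x⁵ ÷ −x³ = 5x². Subtract (5x²)·D = −5x⁵ + 30x⁴ − 10x³ + 40x². Remainder: −9x⁴ + 53x³ − 8x² + 64x + 12.
Step 4: lead(−9x⁴ + 53x³ − 8x² + 64x + 12) ÷ lead(D) = −9x⁴ ÷ −x³ = 9x. Subtract (9x)·D = −9x⁴ + 54x³ − 18x² + 72x. Remainder: −x³ + 10x² − 8x + 12.
Step 5: lead(−x³ + 10x² − 8x + 12) ÷ lead(D) = −x³ ÷ −x³ = 1. Subtract (1)·D = −x³ + 6x² − 2x + 8. Remainder: 4x² − 6x + 4.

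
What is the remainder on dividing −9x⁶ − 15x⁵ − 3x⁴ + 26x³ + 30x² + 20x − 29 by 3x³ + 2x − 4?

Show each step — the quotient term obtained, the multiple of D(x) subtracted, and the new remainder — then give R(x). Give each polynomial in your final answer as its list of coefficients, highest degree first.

Step 1: lead(−9x⁶ − 15x⁵ − 3x⁴ + 26x³ + 30x² + 20x − 29) ÷ lead(D) = −9x⁶ ÷ 3x³ = −3x³. Subtract (−3x³)·D = −9x⁶ − 6x⁴ + 12x³. Remainder: −15x⁵ + 3x⁴ + 14x³ + 30x² + 20x − 29.
Step 2: lead(−15x⁵ + 3x⁴ + 14x³ + 30x² + 20x − 29) ÷ lead(D) = −15x⁵ ÷ 3x³ = −5x². Subtract (−5x²)·D = −15x⁵ − 10x³ + 20x². Remainder: 3x⁴ + 24x³ + 10x² + 20x − 29.
Step 3: lead(3x⁴ + 24x³ + 10x² + 20x − 29) ÷ lead(D) = 3x⁴ ÷ 3x³ = x. Subtract (x)·D = 3x⁴ + 2x² − 4x. Remainder: 24x³ + 8x² + 24x − 29.
Step 4: lead(24x³ + 8x² + 24x − 29) ÷ lead(D) = 24x³ ÷ 3x³ = 8. Subtract (8)·D = 24x³ + 16x − 32. Remainder: 8x² + 8x + 3.

R = [8, 8, 3]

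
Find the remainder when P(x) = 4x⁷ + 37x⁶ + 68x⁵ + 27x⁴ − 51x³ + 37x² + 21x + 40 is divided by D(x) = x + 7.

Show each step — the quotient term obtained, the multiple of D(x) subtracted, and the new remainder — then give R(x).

Step 1: lead(4x⁷ + 37x⁶ + 68x⁵ + 27x⁴ − 51x³ + 37x² + 21x + 40) ÷ lead(D) = 4x⁷ ÷ x = 4x⁶. Subtract (4x⁶)·D = 4x⁷ + 28x⁶. Remainder: 9x⁶ + 68x⁵ + 27x⁴ − 51x³ + 37x² + 21x + 40.
Step 2: lead(9x⁶ + 68x⁵ + 27x⁴ − 51x³ + 37x² + 21x + 40) ÷ lead(D) = 9x⁶ ÷ x = 9x⁵. Subtract (9x⁵)·D = 9x⁶ + 63x⁵. Remainder: 5x⁵ + 27x⁴ − 51x³ + 37x² + 21x + 40.
Step 3: lead(5x⁵ + 27x⁴ − 51x³ + 37x² + 21x + 40) ÷ lead(D) = 5x⁵ ÷ x = 5x⁴. Subtract (5x⁴)·D = 5x⁵ + 35x⁴. Remainder: −8x⁴ − 51x³ + 37x² + 21x + 40.
Step 4: lead(−8x⁴ − 51x³ + 37x² + 21x + 40) ÷ lead(D) = −8x⁴ ÷ x = −8x³. Subtract (−8x³)·D = −8x⁴ − 56x³. Remainder: 5x³ + 37x² + 21x + 40.
Step 5: lead(5x³ + 37x² + 21x + 40) ÷ lead(D) = 5x³ ÷ x = 5x². Subtract (5x²)·D = 5x³ + 35x². Remainder: 2x² + 21x + 40.
Step 6: lead(2x² + 21x + 40) ÷ lead(D) = 2x² ÷ x = 2x. Subtract (2x)·D = 2x² + 14x. Remainder: 7x + 40.
Step 7: lead(7x + 40) ÷ lead(D) = 7x ÷ x = 7. Subtract (7)·D = 7x + 49. Remainder: −9.

R(x) = −9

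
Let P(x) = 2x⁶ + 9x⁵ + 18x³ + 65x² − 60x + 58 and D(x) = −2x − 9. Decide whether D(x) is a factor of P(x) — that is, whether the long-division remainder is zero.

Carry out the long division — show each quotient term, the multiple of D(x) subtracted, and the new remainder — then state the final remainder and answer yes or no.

Step 1: lead(2x⁶ + 9x⁵ + 18x³ + 65x² − 60x + 58) ÷ lead(D) = 2x⁶ ÷ −2x = −x⁵. Subtract (−x⁵)·D = 2x⁶ + 9x⁵. Remainder: 18x³ + 65x² − 60x + 58.
Step 2: lead(18x³ + 65x² − 60x + 58) ÷ lead(D) = 18x³ ÷ −2x = −9x². Subtract (−9x²)·D = 18x³ + 81x². Remainder: −16x² − 60x + 58.
Step 3: lead(−16x² − 60x + 58) ÷ lead(D) = −16x² ÷ −2x = 8x. Subtract (8x)·D = −16x² − 72x. Remainder: 12x + 58.
Step 4: lead(12x + 58) ÷ lead(D) = 12x ÷ −2x = −6. Subtract (−6)·D = 12x + 54. Remainder: 4.

R(x) = 4, so D(x) is not a factor of P(x). no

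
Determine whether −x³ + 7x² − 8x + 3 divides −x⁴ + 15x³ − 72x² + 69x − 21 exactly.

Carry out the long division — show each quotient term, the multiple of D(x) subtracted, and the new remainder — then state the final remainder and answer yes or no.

Step 1: lead(−x⁴ + 15x³ − 72x² + 69x − 21) ÷ lead(D) = −x⁴ ÷ −x³ = x. Subtract (x)·D = −x⁴ + 7x³ − 8x² + 3x. Remainder: 8x³ − 64x² + 66x − 21.
Step 2: lead(8x³ − 64x² + 66x − 21) ÷ lead(D) = 8x³ ÷ −x³ = −8. Subtract (−8)·D = 8x³ − 56x² + 64x − 24. Remainder: −8x² + 2x + 3.

R(x) = −8x² + 2x + 3, so D(x) is not a factor of P(x). no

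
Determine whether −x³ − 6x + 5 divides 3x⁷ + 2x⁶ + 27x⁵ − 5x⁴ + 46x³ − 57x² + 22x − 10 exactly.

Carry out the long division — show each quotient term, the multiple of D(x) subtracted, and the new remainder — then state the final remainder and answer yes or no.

R(x) = 0, so D(x) is a factor of P(x). yes

Step 1: lead(3x⁷ + 2x⁶ + 27x⁵ − 5x⁴ + 46x³ − 57x² + 22x − 10) ÷ lead(D) = 3x⁷ ÷ −x³ = −3x⁴. Subtract (−3x⁴)·D = 3x⁷ + 18x⁵ − 15x⁴. Remainder: 2x⁶ + 9x⁵ + 10x⁴ + 46x³ − 57x² + 22x − 10.
Step 2: lead(2x⁶ + 9x⁵ + 10x⁴ + 46x³ − 57x² + 22x − 10) ÷ lead(D) = 2x⁶ ÷ −x³ = −2x³. Subtract (−2x³)·D = 2x⁶ + 12x⁴ − 10x³. Remainder: 9x⁵ − 2x⁴ + 56x³ − 57x² + 22x − 10.
Step 3: lead(9x⁵ − 2x⁴ + 56x³ − 57x² + 22x − 10) ÷ lead(D) = 9x⁵ ÷ −x³ = −9x². Subtract (−9x²)·D = 9x⁵ + 54x³ − 45x². Remainder: −2x⁴ + 2x³ − 12x² + 22x − 10.
Step 4: lead(−2x⁴ + 2x³ − 12x² + 22x − 10) ÷ lead(D) = −2x⁴ ÷ −x³ = 2x. Subtract (2x)·D = −2x⁴ − 12x² + 10x. Remainder: 2x³ + 12x − 10.
Step 5: lead(2x³ + 12x − 10) ÷ lead(D) = 2x³ ÷ −x³ = −2. Subtract (−2)·D = 2x³ + 12x − 10. Remainder: 0.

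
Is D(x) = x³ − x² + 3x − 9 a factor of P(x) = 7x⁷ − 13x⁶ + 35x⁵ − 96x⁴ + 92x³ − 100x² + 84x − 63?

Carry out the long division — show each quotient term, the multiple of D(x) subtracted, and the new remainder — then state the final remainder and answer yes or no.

Step 1: lead(7x⁷ − 13x⁶ + 35x⁵ − 96x⁴ + 92x³ − 100x² + 84x − 63) ÷ lead(D) = 7x⁷ ÷ x³ = 7x⁴. Subtract (7x⁴)·D = 7x⁷ − 7x⁶ + 21x⁵ − 63x⁴. Remainder: −6x⁶ + 14x⁵ − 33x⁴ + 92x³ − 100x² + 84x − 63.
Step 2: lead(−6x⁶ + 14x⁵ − 33x⁴ + 92x³ − 100x² + 84x − 63) ÷ lead(D) = −6x⁶ ÷ x³ = −6x³. Subtract (−6x³)·D = −6x⁶ + 6x⁵ − 18x⁴ + 54x³. Remainder: 8x⁵ − 15x⁴ + 38x³ − 100x² + 84x − 63.
Step 3: lead(8x⁵ − 15x⁴ + 38x³ − 100x² + 84x − 63) ÷ lead(D) = 8x⁵ ÷ x³ = 8x². Subtract (8x²)·D = 8x⁵ − 8x⁴ + 24x³ − 72x². Remainder: −7x⁴ + 14x³ − 28x² + 84x − 63.
Step 4: lead(−7x⁴ + 14x³ − 28x² + 84x − 63) ÷ lead(D) = −7x⁴ ÷ x³ = −7x. Subtract (−7x)·D = −7x⁴ + 7x³ − 21x² + 63x. Remainder: 7x³ − 7x² + 21x − 63.
Step 5: lead(7x³ − 7x² + 21x − 63) ÷ lead(D) = 7x³ ÷ x³ = 7. Subtract (7)·D = 7x³ − 7x² + 21x − 63. Remainder: 0.

R(x) = 0, so D(x) is a factor of P(x). yes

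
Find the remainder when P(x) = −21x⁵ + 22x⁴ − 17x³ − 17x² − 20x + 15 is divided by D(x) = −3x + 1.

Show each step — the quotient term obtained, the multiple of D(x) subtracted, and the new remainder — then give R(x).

R(x) = 6

Step 1: lead(−21x⁵ + 22x⁴ − 17x³ − 17x² − 20x + 15) ÷ lead(D) = −21x⁵ ÷ −3x = 7x⁴. Subtract (7x⁴)·D = −21x⁵ + 7x⁴. Remainder: 15x⁴ − 17x³ − 17x² − 20x + 15.
Step 2: lead(15x⁴ − 17x³ − 17x² − 20x + 15) ÷ lead(D) = 15x⁴ ÷ −3x = −5x³. Subtract (−5x³)·D = 15x⁴ − 5x³. Remainder: −12x³ − 17x² − 20x + 15.
Step 3: lead(−12x³ − 17x² − 20x + 15) ÷ lead(D) = −12x³ ÷ −3x = 4x². Subtract (4x²)·D = −12x³ + 4x². Remainder: −21x² − 20x + 15.
Step 4: lead(−21x² − 20x + 15) ÷ lead(D) = −21x² ÷ −3x = 7x. Subtract (7x)·D = −21x² + 7x. Remainder: −27x + 15.
Step 5: lead(−27x + 15) ÷ lead(D) = −27x ÷ −3x = 9. Subtract (9)·D = −27x + 9. Remainder: 6.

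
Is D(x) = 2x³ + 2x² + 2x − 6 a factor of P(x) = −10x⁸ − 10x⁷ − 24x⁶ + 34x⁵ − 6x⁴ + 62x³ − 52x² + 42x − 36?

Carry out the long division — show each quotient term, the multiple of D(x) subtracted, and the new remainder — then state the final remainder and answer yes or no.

R(x) = 0, so D(x) is a factor of P(x). yes

Step 1: lead(−10x⁸ − 10x⁷ − 24x⁶ + 34x⁵ − 6x⁴ + 62x³ − 52x² + 42x − 36) ÷ lead(D) = −10x⁸ ÷ 2x³ = −5x⁵. Subtract (−5x⁵)·D = −10x⁸ − 10x⁷ − 10x⁶ + 30x⁵. Remainder: −14x⁶ + 4x⁵ − 6x⁴ + 62x³ − 52x² + 42x − 36.
Step 2: lead(−14x⁶ + 4x⁵ − 6x⁴ + 62x³ − 52x² + 42x − 36) ÷ lead(D) = −14x⁶ ÷ 2x³ = −7x³. Subtract (−7x³)·D = −14x⁶ − 14x⁵ − 14x⁴ + 42x³. Remainder: 18x⁵ + 8x⁴ + 20x³ − 52x² + 42x − 36.
Step 3: lead(18x⁵ + 8x⁴ + 20x³ − 52x² + 42x − 36) ÷ lead(D) = 18x⁵ ÷ 2x³ = 9x². Subtract (9x²)·D = 18x⁵ + 18x⁴ + 18x³ − 54x². Remainder: −10x⁴ + 2x³ + 2x² + 42x − 36.
Step 4: lead(−10x⁴ + 2x³ + 2x² + 42x − 36) ÷ lead(D) = −10x⁴ ÷ 2x³ = −5x. Subtract (−5x)·D = −10x⁴ − 10x³ − 10x² + 30x. Remainder: 12x³ + 12x² + 12x − 36.
Step 5: lead(12x³ + 12x² + 12x − 36) ÷ lead(D) = 12x³ ÷ 2x³ = 6. Subtract (6)·D = 12x³ + 12x² + 12x − 36. Remainder: 0.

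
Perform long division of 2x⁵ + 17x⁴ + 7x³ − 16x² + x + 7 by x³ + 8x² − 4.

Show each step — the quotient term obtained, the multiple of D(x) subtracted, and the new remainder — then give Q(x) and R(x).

Q(x) = 2x² + x − 1; R(x) = 5x + 3

Step 1: lead(2x⁵ + 17x⁴ + 7x³ − 16x² + x + 7) ÷ lead(D) = 2x⁵ ÷ x³ = 2x². Subtract (2x²)·D = 2x⁵ + 16x⁴ − 8x². Remainder: x⁴ + 7x³ − 8x² + x + 7.
Step 2: lead(x⁴ + 7x³ − 8x² + x + 7) ÷ lead(D) = x⁴ ÷ x³ = x. Subtract (x)·D = x⁴ + 8x³ − 4x. Remainder: −x³ − 8x² + 5x + 7.
Step 3: lead(−x³ − 8x² + 5x + 7) ÷ lead(D) = −x³ ÷ x³ = −1. Subtract (−1)·D = −x³ − 8x² + 4. Remainder: 5x + 3.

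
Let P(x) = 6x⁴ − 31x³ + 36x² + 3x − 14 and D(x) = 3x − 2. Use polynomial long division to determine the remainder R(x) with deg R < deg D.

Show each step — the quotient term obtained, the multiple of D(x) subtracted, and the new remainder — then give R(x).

Step 1: lead(6x⁴ − 31x³ + 36x² + 3x − 14) ÷ lead(D) = 6x⁴ ÷ 3x = 2x³. Subtract (2x³)·D = 6x⁴ − 4x³. Remainder: −27x³ + 36x² + 3x − 14.
Step 2: lead(−27x³ + 36x² + 3x − 14) ÷ lead(D) = −27x³ ÷ 3x = −9x². Subtract (−9x²)·D = −27x³ + 18x². Remainder: 18x² + 3x − 14.
Step 3: lead(18x² + 3x − 14) ÷ lead(D) = 18x² ÷ 3x = 6x. Subtract (6x)·D = 18x² − 12x. Remainder: 15x − 14.
Step 4: lead(15x − 14) ÷ lead(D) = 15x ÷ 3x = 5. Subtract (5)·D = 15x − 10. Remainder: −4.

R(x) = −4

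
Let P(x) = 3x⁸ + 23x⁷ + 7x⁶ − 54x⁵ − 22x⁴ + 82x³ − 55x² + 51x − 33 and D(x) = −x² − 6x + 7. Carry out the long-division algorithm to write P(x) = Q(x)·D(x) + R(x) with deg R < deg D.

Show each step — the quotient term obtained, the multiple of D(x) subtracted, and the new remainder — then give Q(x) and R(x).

Step 1: lead(3x⁸ + 23x⁷ + 7x⁶ − 54x⁵ − 22x⁴ + 82x³ − 55x² + 51x − 33) ÷ lead(D) = 3x⁸ ÷ −x² = −3x⁶. Subtract (−3x⁶)·D = 3x⁸ + 18x⁷ − 21x⁶. Remainder: 5x⁷ + 28x⁶ − 54x⁵ − 22x⁴ + 82x³ − 55x² + 51x − 33.
Step 2: lead(5x⁷ + 28x⁶ − 54x⁵ − 22x⁴ + 82x³ − 55x² + 51x − 33) ÷ lead(D) = 5x⁷ ÷ −x² = −5x⁵. Subtract (−5x⁵)·D = 5x⁷ + 30x⁶ − 35x⁵. Remainder: −2x⁶ − 19x⁵ − 22x⁴ + 82x³ − 55x² + 51x − 33.
Step 3: lead(−2x⁶ − 19x⁵ − 22x⁴ + 82x³ − 55x² + 51x − 33) ÷ lead(D) = −2x⁶ ÷ −x² = 2x⁴. Subtract (2x⁴)·D = −2x⁶ − 12x⁵ + 14x⁴. Remainder: −7x⁵ − 36x⁴ + 82x³ − 55x² + 51x − 33.
Step 4: lead(−7x⁵ − 36x⁴ + 82x³ − 55x² + 51x − 33) ÷ lead(D) = −7x⁵ ÷ −x² = 7x³. Subtract (7x³)·D = −7x⁵ − 42x⁴ + 49x³. Remainder: 6x⁴ + 33x³ − 55x² + 51x − 33.
Step 5: lead(6x⁴ + 33x³ − 55x² + 51x − 33) ÷ lead(D) = 6x⁴ ÷ −x² = −6x². Subtract (−6x²)·D = 6x⁴ + 36x³ − 42x². Remainder: −3x³ − 13x² + 51x − 33.
Step 6: lead(−3x³ − 13x² + 51x − 33) ÷ lead(D) = −3x³ ÷ −x² = 3x. Subtract (3x)·D = −3x³ − 18x² + 21x. Remainder: 5x² + 30x − 33.
Step 7: lead(5x² + 30x − 33) ÷ lead(D) = 5x² ÷ −x² = −5. Subtract (−5)·D = 5x² + 30x − 35. Remainder: 2.

Q(x) = −3x⁶ − 5x⁵ + 2x⁴ + 7x³ − 6x² + 3x − 5; R(x) = 2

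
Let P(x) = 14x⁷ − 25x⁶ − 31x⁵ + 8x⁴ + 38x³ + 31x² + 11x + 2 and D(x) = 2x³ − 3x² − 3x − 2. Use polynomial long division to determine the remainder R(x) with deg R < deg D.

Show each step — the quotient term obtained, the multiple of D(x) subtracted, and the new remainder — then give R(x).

R(x) = 0

Step 1: lead(14x⁷ − 25x⁶ − 31x⁵ + 8x⁴ + 38x³ + 31x² + 11x + 2) ÷ lead(D) = 14x⁷ ÷ 2x³ = 7x⁴. Subtract (7x⁴)·D = 14x⁷ − 21x⁶ − 21x⁵ − 14x⁴. Remainder: −4x⁶ − 10x⁵ + 22x⁴ + 38x³ + 31x² + 11x + 2.
Step 2: lead(−4x⁶ − 10x⁵ + 22x⁴ + 38x³ + 31x² + 11x + 2) ÷ lead(D) = −4x⁶ ÷ 2x³ = −2x³. Subtract (−2x³)·D = −4x⁶ + 6x⁵ + 6x⁴ + 4x³. Remainder: −16x⁵ + 16x⁴ + 34x³ + 31x² + 11x + 2.
Step 3: lead(−16x⁵ + 16x⁴ + 34x³ + 31x² + 11x + 2) ÷ lead(D) = −16x⁵ ÷ 2x³ = −8x². Subtract (−8x²)·D = −16x⁵ + 24x⁴ + 24x³ + 16x². Remainder: −8x⁴ + 10x³ + 15x² + 11x + 2.
Step 4: lead(−8x⁴ + 10x³ + 15x² + 11x + 2) ÷ lead(D) = −8x⁴ ÷ 2x³ = −4x. Subtract (−4x)·D = −8x⁴ + 12x³ + 12x² + 8x. Remainder: −2x³ + 3x² + 3x + 2.
Step 5: lead(−2x³ + 3x² + 3x + 2) ÷ lead(D) = −2x³ ÷ 2x³ = −1. Subtract (−1)·D = −2x³ + 3x² + 3x + 2. Remainder: 0.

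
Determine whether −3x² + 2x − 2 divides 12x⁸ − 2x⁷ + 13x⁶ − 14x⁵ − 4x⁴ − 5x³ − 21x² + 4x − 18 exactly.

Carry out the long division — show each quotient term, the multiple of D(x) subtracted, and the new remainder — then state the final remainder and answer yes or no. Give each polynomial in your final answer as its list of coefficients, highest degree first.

R = [-8], so D(x) is not a factor of P(x). no

Step 1: lead(12x⁸ − 2x⁷ + 13x⁶ − 14x⁵ − 4x⁴ − 5x³ − 21x² + 4x − 18) ÷ lead(D) = 12x⁸ ÷ −3x² = −4x⁶. Subtract (−4x⁶)·D = 12x⁸ − 8x⁷ + 8x⁶. Remainder: 6x⁷ + 5x⁶ − 14x⁵ − 4x⁴ − 5x³ − 21x² + 4x − 18.
Step 2: lead(6x⁷ + 5x⁶ − 14x⁵ − 4x⁴ − 5x³ − 21x² + 4x − 18) ÷ lead(D) = 6x⁷ ÷ −3x² = −2x⁵. Subtract (−2x⁵)·D = 6x⁷ − 4x⁶ + 4x⁵. Remainder: 9x⁶ − 18x⁵ − 4x⁴ − 5x³ − 21x² + 4x − 18.
Step 3: lead(9x⁶ − 18x⁵ − 4x⁴ − 5x³ − 21x² + 4x − 18) ÷ lead(D) = 9x⁶ ÷ −3x² = −3x⁴. Subtract (−3x⁴)·D = 9x⁶ − 6x⁵ + 6x⁴. Remainder: −12x⁵ − 10x⁴ − 5x³ − 21x² + 4x − 18.
Step 4: lead(−12x⁵ − 10x⁴ − 5x³ − 21x² + 4x − 18) ÷ lead(D) = −12x⁵ ÷ −3x² = 4x³. Subtract (4x³)·D = −12x⁵ + 8x⁴ − 8x³. Remainder: −18x⁴ + 3x³ − 21x² + 4x − 18.
Step 5: lead(−18x⁴ + 3x³ − 21x² + 4x − 18) ÷ lead(D) = −18x⁴ ÷ −3x² = 6x². Subtract (6x²)·D = −18x⁴ + 12x³ − 12x². Remainder: −9x³ − 9x² + 4x − 18.
Step 6: lead(−9x³ − 9x² + 4x − 18) ÷ lead(D) = −9x³ ÷ −3x² = 3x. Subtract (3x)·D = −9x³ + 6x² − 6x. Remainder: −15x² + 10x − 18.
Step 7: lead(−15x² + 10x − 18) ÷ lead(D) = −15x² ÷ −3x² = 5. Subtract (5)·D = −15x² + 10x − 10. Remainder: −8.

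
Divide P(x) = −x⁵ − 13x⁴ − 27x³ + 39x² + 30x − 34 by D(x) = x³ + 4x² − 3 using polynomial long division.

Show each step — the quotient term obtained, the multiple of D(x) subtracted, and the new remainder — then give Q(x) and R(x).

Q(x) = −x² − 9x + 9; R(x) = 3x − 7

Step 1: lead(−x⁵ − 13x⁴ − 27x³ + 39x² + 30x − 34) ÷ lead(D) = −x⁵ ÷ x³ = −x². Subtract (−x²)·D = −x⁵ − 4x⁴ + 3x². Remainder: −9x⁴ − 27x³ + 36x² + 30x − 34.
Step 2: lead(−9x⁴ − 27x³ + 36x² + 30x − 34) ÷ lead(D) = −9x⁴ ÷ x³ = −9x. Subtract (−9x)·D = −9x⁴ − 36x³ + 27x. Remainder: 9x³ + 36x² + 3x − 34.
Step 3: lead(9x³ + 36x² + 3x − 34) ÷ lead(D) = 9x³ ÷ x³ = 9. Subtract (9)·D = 9x³ + 36x² − 27. Remainder: 3x − 7.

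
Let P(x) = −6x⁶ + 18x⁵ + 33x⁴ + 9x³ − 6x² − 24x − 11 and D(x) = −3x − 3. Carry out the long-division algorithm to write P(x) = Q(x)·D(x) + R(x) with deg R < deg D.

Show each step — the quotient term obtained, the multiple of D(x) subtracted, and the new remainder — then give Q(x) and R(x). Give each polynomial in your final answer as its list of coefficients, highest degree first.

Q = [2, -8, -3, 0, 2, 6]; R = [7]

Step 1: lead(−6x⁶ + 18x⁵ + 33x⁴ + 9x³ − 6x² − 24x − 11) ÷ lead(D) = −6x⁶ ÷ −3x = 2x⁵. Subtract (2x⁵)·D = −6x⁶ − 6x⁵. Remainder: 24x⁵ + 33x⁴ + 9x³ − 6x² − 24x − 11.
Step 2: lead(24x⁵ + 33x⁴ + 9x³ − 6x² − 24x − 11) ÷ lead(D) = 24x⁵ ÷ −3x = −8x⁴. Subtract (−8x⁴)·D = 24x⁵ + 24x⁴. Remainder: 9x⁴ + 9x³ − 6x² − 24x − 11.
Step 3: lead(9x⁴ + 9x³ − 6x² − 24x − 11) ÷ lead(D) = 9x⁴ ÷ −3x = −3x³. Subtract (−3x³)·D = 9x⁴ + 9x³. Remainder: −6x² − 24x − 11.
Step 4: lead(−6x² − 24x − 11) ÷ lead(D) = −6x² ÷ −3x = 2x. Subtract (2x)·D = −6x² − 6x. Remainder: −18x − 11.
Step 5: lead(−18x − 11) ÷ lead(D) = −18x ÷ −3x = 6. Subtract (6)·D = −18x − 18. Remainder: 7.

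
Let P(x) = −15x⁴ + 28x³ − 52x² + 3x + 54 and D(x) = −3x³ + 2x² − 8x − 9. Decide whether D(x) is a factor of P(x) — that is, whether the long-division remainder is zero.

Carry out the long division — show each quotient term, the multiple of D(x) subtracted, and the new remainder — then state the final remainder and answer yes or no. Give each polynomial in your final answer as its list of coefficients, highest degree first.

R = [0], so D(x) is a factor of P(x). yes

Step 1: lead(−15x⁴ + 28x³ − 52x² + 3x + 54) ÷ lead(D) = −15x⁴ ÷ −3x³ = 5x. Subtract (5x)·D = −15x⁴ + 10x³ − 40x² − 45x. Remainder: 18x³ − 12x² + 48x + 54.
Step 2: lead(18x³ − 12x² + 48x + 54) ÷ lead(D) = 18x³ ÷ −3x³ = −6. Subtract (−6)·D = 18x³ − 12x² + 48x + 54. Remainder: 0.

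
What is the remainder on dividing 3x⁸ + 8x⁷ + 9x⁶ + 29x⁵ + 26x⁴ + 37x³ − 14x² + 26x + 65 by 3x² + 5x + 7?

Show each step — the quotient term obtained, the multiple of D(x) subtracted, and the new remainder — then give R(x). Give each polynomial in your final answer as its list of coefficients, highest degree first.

Step 1: lead(3x⁸ + 8x⁷ + 9x⁶ + 29x⁵ + 26x⁴ + 37x³ − 14x² + 26x + 65) ÷ lead(D) = 3x⁸ ÷ 3x² = x⁶. Subtract (x⁶)·D = 3x⁸ + 5x⁷ + 7x⁶. Remainder: 3x⁷ + 2x⁶ + 29x⁵ + 26x⁴ + 37x³ − 14x² + 26x + 65.
Step 2: lead(3x⁷ + 2x⁶ + 29x⁵ + 26x⁴ + 37x³ − 14x² + 26x + 65) ÷ lead(D) = 3x⁷ ÷ 3x² = x⁵. Subtract (x⁵)·D = 3x⁷ + 5x⁶ + 7x⁵. Remainder: −3x⁶ + 22x⁵ + 26x⁴ + 37x³ − 14x² + 26x + 65.
Step 3: lead(−3x⁶ + 22x⁵ + 26x⁴ + 37x³ − 14x² + 26x + 65) ÷ lead(D) = −3x⁶ ÷ 3x² = −x⁴. Subtract (−x⁴)·D = −3x⁶ − 5x⁵ − 7x⁴. Remainder: 27x⁵ + 33x⁴ + 37x³ − 14x² + 26x + 65.
Step 4: lead(27x⁵ + 33x⁴ + 37x³ − 14x² + 26x + 65) ÷ lead(D) = 27x⁵ ÷ 3x² = 9x³. Subtract (9x³)·D = 27x⁵ + 45x⁴ + 63x³. Remainder: −12x⁴ − 26x³ − 14x² + 26x + 65.
Step 5: lead(−12x⁴ − 26x³ − 14x² + 26x + 65) ÷ lead(D) = −12x⁴ ÷ 3x² = −4x². Subtract (−4x²)·D = −12x⁴ − 20x³ − 28x². Remainder: −6x³ + 14x² + 26x + 65.
Step 6: lead(−6x³ + 14x² + 26x + 65) ÷ lead(D) = −6x³ ÷ 3x² = −2x. Subtract (−2x)·D = −6x³ − 10x² − 14x. Remainder: 24x² + 40x + 65.
Step 7: lead(24x² + 40x + 65) ÷ lead(D) = 24x² ÷ 3x² = 8. Subtract (8)·D = 24x² + 40x + 56. Remainder: 9.

R = [9]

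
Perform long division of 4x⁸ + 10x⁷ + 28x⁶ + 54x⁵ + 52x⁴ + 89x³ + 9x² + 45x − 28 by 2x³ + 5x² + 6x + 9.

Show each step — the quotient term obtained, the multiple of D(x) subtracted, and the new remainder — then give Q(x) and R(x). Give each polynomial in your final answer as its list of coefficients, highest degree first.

Q = [2, 0, 8, -2, 7, -3]; R = [-1]

Step 1: lead(4x⁸ + 10x⁷ + 28x⁶ + 54x⁵ + 52x⁴ + 89x³ + 9x² + 45x − 28) ÷ lead(D) = 4x⁸ ÷ 2x³ = 2x⁵. Subtract (2x⁵)·D = 4x⁸ + 10x⁷ + 12x⁶ + 18x⁵. Remainder: 16x⁶ + 36x⁵ + 52x⁴ + 89x³ + 9x² + 45x − 28.
Step 2: lead(16x⁶ + 36x⁵ + 52x⁴ + 89x³ + 9x² + 45x − 28) ÷ lead(D) = 16x⁶ ÷ 2x³ = 8x³. Subtract (8x³)·D = 16x⁶ + 40x⁵ + 48x⁴ + 72x³. Remainder: −4x⁵ + 4x⁴ + 17x³ + 9x² + 45x − 28.
Step 3: lead(−4x⁵ + 4x⁴ + 17x³ + 9x² + 45x − 28) ÷ lead(D) = −4x⁵ ÷ 2x³ = −2x². Subtract (−2x²)·D = −4x⁵ − 10x⁴ − 12x³ − 18x². Remainder: 14x⁴ + 29x³ + 27x² + 45x − 28.
Step 4: lead(14x⁴ + 29x³ + 27x² + 45x − 28) ÷ lead(D) = 14x⁴ ÷ 2x³ = 7x. Subtract (7x)·D = 14x⁴ + 35x³ + 42x² + 63x. Remainder: −6x³ − 15x² − 18x − 28.
Step 5: lead(−6x³ − 15x² − 18x − 28) ÷ lead(D) = −6x³ ÷ 2x³ = −3. Subtract (−3)·D = −6x³ − 15x² − 18x − 27. Remainder: −1.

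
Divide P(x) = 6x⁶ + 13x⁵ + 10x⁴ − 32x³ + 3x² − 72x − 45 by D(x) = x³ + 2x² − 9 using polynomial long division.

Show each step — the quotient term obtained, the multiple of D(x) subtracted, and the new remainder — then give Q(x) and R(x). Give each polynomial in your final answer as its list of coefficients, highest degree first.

Step 1: lead(6x⁶ + 13x⁵ + 10x⁴ − 32x³ + 3x² − 72x − 45) ÷ lead(D) = 6x⁶ ÷ x³ = 6x³. Subtract (6x³)·D = 6x⁶ + 12x⁵ − 54x³. Remainder: x⁵ + 10x⁴ + 22x³ + 3x² − 72x − 45.
Step 2: lead(x⁵ + 10x⁴ + 22x³ + 3x² − 72x − 45) ÷ lead(D) = x⁵ ÷ x³ = x². Subtract (x²)·D = x⁵ + 2x⁴ − 9x². Remainder: 8x⁴ + 22x³ + 12x² − 72x − 45.
Step 3: lead(8x⁴ + 22x³ + 12x² − 72x − 45) ÷ lead(D) = 8x⁴ ÷ x³ = 8x. Subtract (8x)·D = 8x⁴ + 16x³ − 72x. Remainder: 6x³ + 12x² − 45.
Step 4: lead(6x³ + 12x² − 45) ÷ lead(D) = 6x³ ÷ x³ = 6. Subtract (6)·D = 6x³ + 12x² − 54. Remainder: 9.

Q = [6, 1, 8, 6]; R = [9]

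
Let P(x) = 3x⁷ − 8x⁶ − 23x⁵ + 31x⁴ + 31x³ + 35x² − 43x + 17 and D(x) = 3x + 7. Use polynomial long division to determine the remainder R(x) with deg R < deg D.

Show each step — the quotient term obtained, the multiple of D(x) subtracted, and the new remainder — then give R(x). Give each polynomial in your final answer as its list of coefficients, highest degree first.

R = [3]

Step 1: lead(3x⁷ − 8x⁶ − 23x⁵ + 31x⁴ + 31x³ + 35x² − 43x + 17) ÷ lead(D) = 3x⁷ ÷ 3x = x⁶. Subtract (x⁶)·D = 3x⁷ + 7x⁶. Remainder: −15x⁶ − 23x⁵ + 31x⁴ + 31x³ + 35x² − 43x + 17.
Step 2: lead(−15x⁶ − 23x⁵ + 31x⁴ + 31x³ + 35x² − 43x + 17) ÷ lead(D) = −15x⁶ ÷ 3x = −5x⁵. Subtract (−5x⁵)·D = −15x⁶ − 35x⁵. Remainder: 12x⁵ + 31x⁴ + 31x³ + 35x² − 43x + 17.
Step 3: lead(12x⁵ + 31x⁴ + 31x³ + 35x² − 43x + 17) ÷ lead(D) = 12x⁵ ÷ 3x = 4x⁴. Subtract (4x⁴)·D = 12x⁵ + 28x⁴. Remainder: 3x⁴ + 31x³ + 35x² − 43x + 17.
Step 4: lead(3x⁴ + 31x³ + 35x² − 43x + 17) ÷ lead(D) = 3x⁴ ÷ 3x = x³. Subtract (x³)·D = 3x⁴ + 7x³. Remainder: 24x³ + 35x² − 43x + 17.
Step 5: lead(24x³ + 35x² − 43x + 17) ÷ lead(D) = 24x³ ÷ 3x = 8x². Subtract (8x²)·D = 24x³ + 56x². Remainder: −21x² − 43x + 17.
Step 6: lead(−21x² − 43x + 17) ÷ lead(D) = −21x² ÷ 3x = −7x. Subtract (−7x)·D = −21x² − 49x. Remainder: 6x + 17.
Step 7: lead(6x + 17) ÷ lead(D) = 6x ÷ 3x = 2. Subtract (2)·D = 6x + 14. Remainder: 3.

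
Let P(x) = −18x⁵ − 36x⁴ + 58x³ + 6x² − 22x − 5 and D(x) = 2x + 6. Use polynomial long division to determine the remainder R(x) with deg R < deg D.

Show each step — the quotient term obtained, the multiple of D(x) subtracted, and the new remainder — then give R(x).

R(x) = 7

Step 1: lead(−18x⁵ − 36x⁴ + 58x³ + 6x² − 22x − 5) ÷ lead(D) = −18x⁵ ÷ 2x = −9x⁴. Subtract (−9x⁴)·D = −18x⁵ − 54x⁴. Remainder: 18x⁴ + 58x³ + 6x² − 22x − 5.
Step 2: lead(18x⁴ + 58x³ + 6x² − 22x − 5) ÷ lead(D) = 18x⁴ ÷ 2x = 9x³. Subtract (9x³)·D = 18x⁴ + 54x³. Remainder: 4x³ + 6x² − 22x − 5.
Step 3: lead(4x³ + 6x² − 22x − 5) ÷ lead(D) = 4x³ ÷ 2x = 2x². Subtract (2x²)·D = 4x³ + 12x². Remainder: −6x² − 22x − 5.
Step 4: lead(−6x² − 22x − 5) ÷ lead(D) = −6x² ÷ 2x = −3x. Subtract (−3x)·D = −6x² − 18x. Remainder: −4x − 5.
Step 5: lead(−4x − 5) ÷ lead(D) = −4x ÷ 2x = −2. Subtract (−2)·D = −4x − 12. Remainder: 7.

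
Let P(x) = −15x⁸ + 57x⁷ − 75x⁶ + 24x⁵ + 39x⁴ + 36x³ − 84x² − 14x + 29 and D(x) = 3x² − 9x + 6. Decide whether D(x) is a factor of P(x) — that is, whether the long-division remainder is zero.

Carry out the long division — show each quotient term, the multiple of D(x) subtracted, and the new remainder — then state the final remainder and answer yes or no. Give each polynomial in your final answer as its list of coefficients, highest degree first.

Step 1: lead(−15x⁸ + 57x⁷ − 75x⁶ + 24x⁵ + 39x⁴ + 36x³ − 84x² − 14x + 29) ÷ lead(D) = −15x⁸ ÷ 3x² = −5x⁶. Subtract (−5x⁶)·D = −15x⁸ + 45x⁷ − 30x⁶. Remainder: 12x⁷ − 45x⁶ + 24x⁵ + 39x⁴ + 36x³ − 84x² − 14x + 29.
Step 2: lead(12x⁷ − 45x⁶ + 24x⁵ + 39x⁴ + 36x³ − 84x² − 14x + 29) ÷ lead(D) = 12x⁷ ÷ 3x² = 4x⁵. Subtract (4x⁵)·D = 12x⁷ − 36x⁶ + 24x⁵. Remainder: −9x⁶ + 39x⁴ + 36x³ − 84x² − 14x + 29.
Step 3: lead(−9x⁶ + 39x⁴ + 36x³ − 84x² − 14x + 29) ÷ lead(D) = −9x⁶ ÷ 3x² = −3x⁴. Subtract (−3x⁴)·D = −9x⁶ + 27x⁵ − 18x⁴. Remainder: −27x⁵ + 57x⁴ + 36x³ − 84x² − 14x + 29.
Step 4: lead(−27x⁵ + 57x⁴ + 36x³ − 84x² − 14x + 29) ÷ lead(D) = −27x⁵ ÷ 3x² = −9x³. Subtract (−9x³)·D = −27x⁵ + 81x⁴ − 54x³. Remainder: −24x⁴ + 90x³ − 84x² − 14x + 29.
Step 5: lead(−24x⁴ + 90x³ − 84x² − 14x + 29) ÷ lead(D) = −24x⁴ ÷ 3x² = −8x². Subtract (−8x²)·D = −24x⁴ + 72x³ − 48x². Remainder: 18x³ − 36x² − 14x + 29.
Step 6: lead(18x³ − 36x² − 14x + 29) ÷ lead(D) = 18x³ ÷ 3x² = 6x. Subtract (6x)·D = 18x³ − 54x² + 36x. Remainder: 18x² − 50x + 29.
Step 7: lead(18x² − 50x + 29) ÷ lead(D) = 18x² ÷ 3x² = 6. Subtract (6)·D = 18x² − 54x + 36. Remainder: 4x − 7.

R = [4, -7], so D(x) is not a factor of P(x). no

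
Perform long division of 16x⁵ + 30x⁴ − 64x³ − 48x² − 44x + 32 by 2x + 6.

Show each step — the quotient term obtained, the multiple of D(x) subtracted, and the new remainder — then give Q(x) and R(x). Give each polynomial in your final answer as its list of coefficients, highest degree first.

Step 1: lead(16x⁵ + 30x⁴ − 64x³ − 48x² − 44x + 32) ÷ lead(D) = 16x⁵ ÷ 2x = 8x⁴. Subtract (8x⁴)·D = 16x⁵ + 48x⁴. Remainder: −18x⁴ − 64x³ − 48x² − 44x + 32.
Step 2: lead(−18x⁴ − 64x³ − 48x² − 44x + 32) ÷ lead(D) = −18x⁴ ÷ 2x = −9x³. Subtract (−9x³)·D = −18x⁴ − 54x³. Remainder: −10x³ − 48x² − 44x + 32.
Step 3: lead(−10x³ − 48x² − 44x + 32) ÷ lead(D) = −10x³ ÷ 2x = −5x². Subtract (−5x²)·D = −10x³ − 30x². Remainder: −18x² − 44x + 32.
Step 4: lead(−18x² − 44x + 32) ÷ lead(D) = −18x² ÷ 2x = −9x. Subtract (−9x)·D = −18x² − 54x. Remainder: 10x + 32.
Step 5: lead(10x + 32) ÷ lead(D) = 10x ÷ 2x = 5. Subtract (5)·D = 10x + 30. Remainder: 2.

Q = [8, -9, -5, -9, 5]; R = [2]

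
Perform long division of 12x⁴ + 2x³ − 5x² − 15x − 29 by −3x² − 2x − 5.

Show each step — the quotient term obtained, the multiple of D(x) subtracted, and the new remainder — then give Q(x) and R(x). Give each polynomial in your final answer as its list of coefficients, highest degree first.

Q = [-4, 2, 7]; R = [9, 6]

Step 1: lead(12x⁴ + 2x³ − 5x² − 15x − 29) ÷ lead(D) = 12x⁴ ÷ −3x² = −4x². Subtract (−4x²)·D = 12x⁴ + 8x³ + 20x². Remainder: −6x³ − 25x² − 15x − 29.
Step 2: lead(−6x³ − 25x² − 15x − 29) ÷ lead(D) = −6x³ ÷ −3x² = 2x. Subtract (2x)·D = −6x³ − 4x² − 10x. Remainder: −21x² − 5x − 29.
Step 3: lead(−21x² − 5x − 29) ÷ lead(D) = −21x² ÷ −3x² = 7. Subtract (7)·D = −21x² − 14x − 35. Remainder: 9x + 6.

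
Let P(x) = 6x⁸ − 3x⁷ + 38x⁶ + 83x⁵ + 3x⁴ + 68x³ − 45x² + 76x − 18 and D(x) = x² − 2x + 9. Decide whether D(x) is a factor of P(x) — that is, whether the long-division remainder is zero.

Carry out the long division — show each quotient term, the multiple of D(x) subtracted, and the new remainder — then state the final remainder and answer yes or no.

R(x) = 0, so D(x) is a factor of P(x). yes

Step 1: lead(6x⁸ − 3x⁷ + 38x⁶ + 83x⁵ + 3x⁴ + 68x³ − 45x² + 76x − 18) ÷ lead(D) = 6x⁸ ÷ x² = 6x⁶. Subtract (6x⁶)·D = 6x⁸ − 12x⁷ + 54x⁶. Remainder: 9x⁷ − 16x⁶ + 83x⁵ + 3x⁴ + 68x³ − 45x² + 76x − 18.
Step 2: lead(9x⁷ − 16x⁶ + 83x⁵ + 3x⁴ + 68x³ − 45x² + 76x − 18) ÷ lead(D) = 9x⁷ ÷ x² = 9x⁵. Subtract (9x⁵)·D = 9x⁷ − 18x⁶ + 81x⁵. Remainder: 2x⁶ + 2x⁵ + 3x⁴ + 68x³ − 45x² + 76x − 18.
Step 3: lead(2x⁶ + 2x⁵ + 3x⁴ + 68x³ − 45x² + 76x − 18) ÷ lead(D) = 2x⁶ ÷ x² = 2x⁴. Subtract (2x⁴)·D = 2x⁶ − 4x⁵ + 18x⁴. Remainder: 6x⁵ − 15x⁴ + 68x³ − 45x² + 76x − 18.
Step 4: lead(6x⁵ − 15x⁴ + 68x³ − 45x² + 76x − 18) ÷ lead(D) = 6x⁵ ÷ x² = 6x³. Subtract (6x³)·D = 6x⁵ − 12x⁴ + 54x³. Remainder: −3x⁴ + 14x³ − 45x² + 76x − 18.
Step 5: lead(−3x⁴ + 14x³ − 45x² + 76x − 18) ÷ lead(D) = −3x⁴ ÷ x² = −3x². Subtract (−3x²)·D = −3x⁴ + 6x³ − 27x². Remainder: 8x³ − 18x² + 76x − 18.
Step 6: lead(8x³ − 18x² + 76x − 18) ÷ lead(D) = 8x³ ÷ x² = 8x. Subtract (8x)·D = 8x³ − 16x² + 72x. Remainder: −2x² + 4x − 18.
Step 7: lead(−2x² + 4x − 18) ÷ lead(D) = −2x² ÷ x² = −2. Subtract (−2)·D = −2x² + 4x − 18. Remainder: 0.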